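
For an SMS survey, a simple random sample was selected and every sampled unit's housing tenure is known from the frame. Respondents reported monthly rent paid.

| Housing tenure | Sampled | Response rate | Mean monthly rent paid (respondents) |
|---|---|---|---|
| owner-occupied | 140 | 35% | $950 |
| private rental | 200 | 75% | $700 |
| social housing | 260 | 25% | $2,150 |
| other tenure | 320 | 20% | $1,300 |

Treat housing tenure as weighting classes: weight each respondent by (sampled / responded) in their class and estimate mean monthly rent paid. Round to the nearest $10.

Each respondent's weight = sampled/responded in their class; summing within a class gives n_sampled, so:
  owner-occupied: 140 × 950 = 133,000
  private rental: 200 × 700 = 140,000
  social housing: 260 × 2150 = 559,000
  other tenure: 320 × 1300 = 416,000
Adjusted estimate = 1,248,000 / 920 = 1356.52 → $1,360.

$1,360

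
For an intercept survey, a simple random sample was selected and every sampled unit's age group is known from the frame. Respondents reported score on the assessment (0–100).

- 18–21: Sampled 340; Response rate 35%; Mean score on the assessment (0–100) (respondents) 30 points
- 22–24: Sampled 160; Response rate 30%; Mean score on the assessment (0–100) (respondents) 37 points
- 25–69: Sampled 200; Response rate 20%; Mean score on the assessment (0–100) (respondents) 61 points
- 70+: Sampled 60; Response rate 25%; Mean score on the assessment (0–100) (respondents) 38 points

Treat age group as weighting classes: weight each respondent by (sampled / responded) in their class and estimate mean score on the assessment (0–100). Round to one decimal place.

40.3

Inverse-response-rate weighting restores each class to its sampled count, so class totals weight by n_sampled:
  18–21: 340 × 30 = 10,200
  22–24: 160 × 37 = 5920
  25–69: 200 × 61 = 12,200
  70+: 60 × 38 = 2280
Adjusted estimate = 30,600 / 760 = 40.2632 → 40.3.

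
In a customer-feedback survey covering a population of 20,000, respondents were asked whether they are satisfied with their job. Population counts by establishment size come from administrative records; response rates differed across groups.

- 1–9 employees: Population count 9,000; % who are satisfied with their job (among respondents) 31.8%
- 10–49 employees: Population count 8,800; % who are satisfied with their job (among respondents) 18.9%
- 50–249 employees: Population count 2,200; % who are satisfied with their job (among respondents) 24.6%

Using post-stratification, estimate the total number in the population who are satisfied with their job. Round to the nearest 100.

Estimated count per cell = population count × respondent percentage:
  1–9 employees: 9,000 × 31.8% = 2862
  10–49 employees: 8,800 × 18.9% = 1663.2
  50–249 employees: 2,200 × 24.6% = 541.2
Estimated total = 5066.4 → 5,100.

5,100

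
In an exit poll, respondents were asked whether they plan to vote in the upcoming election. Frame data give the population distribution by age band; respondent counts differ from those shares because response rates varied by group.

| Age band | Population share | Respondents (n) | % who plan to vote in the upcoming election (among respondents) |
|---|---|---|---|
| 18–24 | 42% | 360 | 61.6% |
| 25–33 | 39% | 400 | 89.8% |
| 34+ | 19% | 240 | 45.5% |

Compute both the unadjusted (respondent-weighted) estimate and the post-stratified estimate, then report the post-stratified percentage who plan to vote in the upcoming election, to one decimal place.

69.5%

Unadjusted (pooled respondent) estimate weights by respondent counts:
  (360/1000)×61.6 + (400/1000)×89.8 + (240/1000)×45.5 = 69.016%
Post-stratified estimate weights by population shares:
  0.42×61.6 + 0.39×89.8 + 0.19×45.5 = 69.539%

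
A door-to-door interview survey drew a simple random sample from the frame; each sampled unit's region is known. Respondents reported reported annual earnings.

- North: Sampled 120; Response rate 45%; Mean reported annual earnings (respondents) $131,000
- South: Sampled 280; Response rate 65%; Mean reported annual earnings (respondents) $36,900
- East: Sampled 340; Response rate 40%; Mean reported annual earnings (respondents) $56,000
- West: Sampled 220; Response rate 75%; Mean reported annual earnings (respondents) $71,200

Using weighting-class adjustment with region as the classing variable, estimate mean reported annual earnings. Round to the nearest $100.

$63,300

Inverse-response-rate weighting restores each class to its sampled count, so class totals weight by n_sampled:
  North: 120 × 131,000 = 15,720,000
  South: 280 × 36,900 = 10,332,000
  East: 340 × 56,000 = 19,040,000
  West: 220 × 71,200 = 15,664,000
Adjusted estimate = 60,756,000 / 960 = 63287.5 → $63,300.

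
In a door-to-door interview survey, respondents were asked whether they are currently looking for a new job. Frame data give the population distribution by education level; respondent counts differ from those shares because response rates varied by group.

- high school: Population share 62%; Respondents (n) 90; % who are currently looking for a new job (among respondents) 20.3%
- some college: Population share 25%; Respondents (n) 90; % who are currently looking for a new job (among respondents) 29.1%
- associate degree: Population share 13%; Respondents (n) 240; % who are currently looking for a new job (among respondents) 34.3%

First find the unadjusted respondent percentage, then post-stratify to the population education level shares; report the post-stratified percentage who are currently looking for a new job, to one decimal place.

Without adjustment, the pooled respondent share is:
  (90/420)×20.3 + (90/420)×29.1 + (240/420)×34.3 = 30.1857%
Reweighting by population education level shares:
  0.62×20.3 + 0.25×29.1 + 0.13×34.3 = 24.32%

24.3%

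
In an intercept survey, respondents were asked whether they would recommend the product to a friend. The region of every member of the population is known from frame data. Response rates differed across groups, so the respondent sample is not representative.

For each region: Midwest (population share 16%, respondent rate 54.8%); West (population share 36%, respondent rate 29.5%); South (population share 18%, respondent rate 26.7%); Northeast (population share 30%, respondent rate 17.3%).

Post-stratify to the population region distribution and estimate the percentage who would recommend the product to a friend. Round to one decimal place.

29.4%

Post-stratification weights by population share, not respondent share:
  Midwest: 0.16 × 54.8 = 8.768
  West: 0.36 × 29.5 = 10.62
  South: 0.18 × 26.7 = 4.806
  Northeast: 0.3 × 17.3 = 5.19
Post-stratified estimate = 29.384 → 29.4%.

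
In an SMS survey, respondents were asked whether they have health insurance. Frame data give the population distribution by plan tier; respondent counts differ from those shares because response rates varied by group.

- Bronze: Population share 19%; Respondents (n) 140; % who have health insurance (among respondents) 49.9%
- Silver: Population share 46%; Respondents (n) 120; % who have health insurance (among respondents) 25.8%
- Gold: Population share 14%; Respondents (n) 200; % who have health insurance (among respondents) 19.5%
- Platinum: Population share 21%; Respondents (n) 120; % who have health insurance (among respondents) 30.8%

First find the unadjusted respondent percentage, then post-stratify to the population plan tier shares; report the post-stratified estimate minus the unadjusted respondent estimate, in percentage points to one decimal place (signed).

Without adjustment, the pooled respondent share is:
  (140/580)×49.9 + (120/580)×25.8 + (200/580)×19.5 + (120/580)×30.8 = 30.4793%
Post-stratifying to population shares instead:
  0.19×49.9 + 0.46×25.8 + 0.14×19.5 + 0.21×30.8 = 30.547%
Difference = 30.547 − 30.4793 = 0.0677 pp.

+0.1 percentage points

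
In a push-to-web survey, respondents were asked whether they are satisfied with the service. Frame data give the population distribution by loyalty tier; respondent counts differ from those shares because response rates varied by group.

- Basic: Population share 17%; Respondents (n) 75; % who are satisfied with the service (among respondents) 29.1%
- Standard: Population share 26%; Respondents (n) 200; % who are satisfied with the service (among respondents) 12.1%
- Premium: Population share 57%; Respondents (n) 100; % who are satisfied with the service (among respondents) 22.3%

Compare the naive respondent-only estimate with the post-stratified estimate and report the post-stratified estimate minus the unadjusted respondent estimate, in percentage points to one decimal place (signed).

Naive respondent-only estimate (weights = respondent counts):
  (75/375)×29.1 + (200/375)×12.1 + (100/375)×22.3 = 18.22%
Reweighting by population loyalty tier shares:
  0.17×29.1 + 0.26×12.1 + 0.57×22.3 = 20.804%
Difference = 20.804 − 18.22 = 2.584 pp.

+2.6 percentage points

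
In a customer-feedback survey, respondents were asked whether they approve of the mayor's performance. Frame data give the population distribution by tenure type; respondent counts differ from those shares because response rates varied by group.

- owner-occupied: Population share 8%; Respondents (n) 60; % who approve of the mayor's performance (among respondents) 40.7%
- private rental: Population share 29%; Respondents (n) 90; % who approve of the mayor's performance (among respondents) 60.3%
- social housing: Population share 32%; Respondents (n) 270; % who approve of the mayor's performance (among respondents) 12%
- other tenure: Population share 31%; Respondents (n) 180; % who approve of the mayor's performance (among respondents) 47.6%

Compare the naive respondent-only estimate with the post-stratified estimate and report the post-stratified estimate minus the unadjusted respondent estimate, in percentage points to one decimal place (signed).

Unadjusted (pooled respondent) estimate weights by respondent counts:
  (60/600)×40.7 + (90/600)×60.3 + (270/600)×12 + (180/600)×47.6 = 32.795%
Post-stratified estimate weights by population shares:
  0.08×40.7 + 0.29×60.3 + 0.32×12 + 0.31×47.6 = 39.339%
Difference = 39.339 − 32.795 = 6.544 pp.

+6.5 percentage points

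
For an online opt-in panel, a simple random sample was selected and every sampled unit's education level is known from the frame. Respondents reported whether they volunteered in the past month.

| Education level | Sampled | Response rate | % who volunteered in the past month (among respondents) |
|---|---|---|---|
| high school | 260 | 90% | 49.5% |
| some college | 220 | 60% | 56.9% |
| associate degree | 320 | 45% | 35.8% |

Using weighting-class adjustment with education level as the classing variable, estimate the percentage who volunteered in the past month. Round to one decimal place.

46.1%

With weight = n_sampled/n_responded per class, the weighted class total is n_sampled:
  high school: 260 × 49.5 = 12,870
  some college: 220 × 56.9 = 12,518
  associate degree: 320 × 35.8 = 11,456
Adjusted estimate = 36,844 / 800 = 46.055 → 46.1%.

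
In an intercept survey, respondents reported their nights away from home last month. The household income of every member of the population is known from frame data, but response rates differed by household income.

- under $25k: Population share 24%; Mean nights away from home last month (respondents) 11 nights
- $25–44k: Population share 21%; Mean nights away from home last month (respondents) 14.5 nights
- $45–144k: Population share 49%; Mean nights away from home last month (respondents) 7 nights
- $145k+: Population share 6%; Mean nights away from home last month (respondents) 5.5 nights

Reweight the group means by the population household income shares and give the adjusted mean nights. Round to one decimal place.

Each cell contributes population-share × respondent value:
  under $25k: 0.24 × 11 = 2.64
  $25–44k: 0.21 × 14.5 = 3.045
  $45–144k: 0.49 × 7 = 3.43
  $145k+: 0.06 × 5.5 = 0.33
Post-stratified estimate = 9.445 → 9.4.

9.4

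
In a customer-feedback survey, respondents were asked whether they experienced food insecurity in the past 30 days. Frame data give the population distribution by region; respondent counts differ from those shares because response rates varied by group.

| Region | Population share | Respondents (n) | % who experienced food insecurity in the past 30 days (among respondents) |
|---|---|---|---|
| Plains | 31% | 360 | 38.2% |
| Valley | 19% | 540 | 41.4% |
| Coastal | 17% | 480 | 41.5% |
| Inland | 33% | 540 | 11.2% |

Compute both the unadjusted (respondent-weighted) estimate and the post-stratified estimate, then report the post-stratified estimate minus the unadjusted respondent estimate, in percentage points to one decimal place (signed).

-1.9 percentage points

Unadjusted (pooled respondent) estimate weights by respondent counts:
  (360/1920)×38.2 + (540/1920)×41.4 + (480/1920)×41.5 + (540/1920)×11.2 = 32.3312%
Reweighting by population region shares:
  0.31×38.2 + 0.19×41.4 + 0.17×41.5 + 0.33×11.2 = 30.459%
Difference = 30.459 − 32.3312 = -1.8722 pp.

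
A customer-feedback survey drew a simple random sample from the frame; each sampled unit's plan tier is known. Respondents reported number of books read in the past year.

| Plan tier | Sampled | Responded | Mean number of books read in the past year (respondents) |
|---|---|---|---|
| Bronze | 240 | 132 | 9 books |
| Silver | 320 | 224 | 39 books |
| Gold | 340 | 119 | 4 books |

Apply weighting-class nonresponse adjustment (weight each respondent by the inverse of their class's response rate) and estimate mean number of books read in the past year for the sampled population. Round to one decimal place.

Response rates by class: Bronze 132/240 = 55%, Silver 224/320 = 70%, Gold 119/340 = 35%.
Weighting each respondent by the inverse class response rate inflates each class back to its sampled size, so the class weight is n_sampled:
  Bronze: 240 × 9 = 2160
  Silver: 320 × 39 = 12,480
  Gold: 340 × 4 = 1360
Adjusted estimate = 16,000 / 900 = 17.7778 → 17.8.

17.8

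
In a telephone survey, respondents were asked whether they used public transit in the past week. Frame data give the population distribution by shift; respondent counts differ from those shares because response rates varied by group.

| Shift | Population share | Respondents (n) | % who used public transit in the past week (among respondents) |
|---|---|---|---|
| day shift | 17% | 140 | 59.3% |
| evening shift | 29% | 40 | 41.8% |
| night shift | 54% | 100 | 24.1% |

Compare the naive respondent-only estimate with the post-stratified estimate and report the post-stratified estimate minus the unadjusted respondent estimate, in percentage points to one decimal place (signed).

Unadjusted (pooled respondent) estimate weights by respondent counts:
  (140/280)×59.3 + (40/280)×41.8 + (100/280)×24.1 = 44.2286%
Post-stratified estimate weights by population shares:
  0.17×59.3 + 0.29×41.8 + 0.54×24.1 = 35.217%
Difference = 35.217 − 44.2286 = -9.0116 pp.

-9.0 percentage points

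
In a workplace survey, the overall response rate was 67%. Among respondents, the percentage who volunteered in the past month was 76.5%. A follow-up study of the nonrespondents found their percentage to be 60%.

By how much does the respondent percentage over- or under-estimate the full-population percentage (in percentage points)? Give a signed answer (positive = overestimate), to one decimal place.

+5.4 percentage points

Nonresponse fraction = 1 − 0.67 = 0.33.
Bias = (nonresponse fraction) × (respondent percentage − nonrespondent percentage)
     = 0.33 × (76.5 − 60) = 0.33 × 16.5 = 5.445.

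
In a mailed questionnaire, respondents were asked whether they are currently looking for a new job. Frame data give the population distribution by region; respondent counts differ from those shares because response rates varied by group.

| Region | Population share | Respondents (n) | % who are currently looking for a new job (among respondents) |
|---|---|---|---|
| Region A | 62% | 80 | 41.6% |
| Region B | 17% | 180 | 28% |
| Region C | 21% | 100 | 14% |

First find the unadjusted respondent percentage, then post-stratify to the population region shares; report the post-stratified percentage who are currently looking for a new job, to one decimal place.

33.5%

Without adjustment, the pooled respondent share is:
  (80/360)×41.6 + (180/360)×28 + (100/360)×14 = 27.1333%
Reweighting by population region shares:
  0.62×41.6 + 0.17×28 + 0.21×14 = 33.492%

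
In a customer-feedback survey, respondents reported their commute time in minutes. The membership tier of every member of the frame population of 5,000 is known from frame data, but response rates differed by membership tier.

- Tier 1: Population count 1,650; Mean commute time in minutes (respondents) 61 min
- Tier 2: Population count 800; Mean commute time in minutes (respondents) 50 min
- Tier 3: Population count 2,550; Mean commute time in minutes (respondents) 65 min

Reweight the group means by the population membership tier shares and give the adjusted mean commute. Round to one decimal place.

Each cell contributes population-share × respondent value:
  Tier 1: (1,650/5,000) × 61 = 20.13
  Tier 2: (800/5,000) × 50 = 8
  Tier 3: (2,550/5,000) × 65 = 33.15
Post-stratified estimate = 61.28 → 61.3.

61.3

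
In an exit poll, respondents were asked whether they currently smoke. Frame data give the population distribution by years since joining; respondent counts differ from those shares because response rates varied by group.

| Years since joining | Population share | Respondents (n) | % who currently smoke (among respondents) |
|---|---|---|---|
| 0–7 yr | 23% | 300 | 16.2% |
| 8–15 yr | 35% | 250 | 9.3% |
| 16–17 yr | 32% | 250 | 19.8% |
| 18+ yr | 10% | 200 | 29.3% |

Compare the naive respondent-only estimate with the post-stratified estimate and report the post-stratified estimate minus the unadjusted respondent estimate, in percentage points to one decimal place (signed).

-1.7 percentage points

Unadjusted (pooled respondent) estimate weights by respondent counts:
  (300/1000)×16.2 + (250/1000)×9.3 + (250/1000)×19.8 + (200/1000)×29.3 = 17.995%
Post-stratifying to population shares instead:
  0.23×16.2 + 0.35×9.3 + 0.32×19.8 + 0.1×29.3 = 16.247%
Difference = 16.247 − 17.995 = -1.748 pp.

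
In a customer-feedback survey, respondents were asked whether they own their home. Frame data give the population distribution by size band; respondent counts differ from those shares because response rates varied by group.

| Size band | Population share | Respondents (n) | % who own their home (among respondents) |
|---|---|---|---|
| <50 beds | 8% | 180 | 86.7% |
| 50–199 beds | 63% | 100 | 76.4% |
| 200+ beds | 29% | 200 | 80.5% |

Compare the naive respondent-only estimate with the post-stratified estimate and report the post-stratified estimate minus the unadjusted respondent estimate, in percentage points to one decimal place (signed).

-3.6 percentage points

Unadjusted (pooled respondent) estimate weights by respondent counts:
  (180/480)×86.7 + (100/480)×76.4 + (200/480)×80.5 = 81.9708%
Reweighting by population size band shares:
  0.08×86.7 + 0.63×76.4 + 0.29×80.5 = 78.413%
Difference = 78.413 − 81.9708 = -3.5578 pp.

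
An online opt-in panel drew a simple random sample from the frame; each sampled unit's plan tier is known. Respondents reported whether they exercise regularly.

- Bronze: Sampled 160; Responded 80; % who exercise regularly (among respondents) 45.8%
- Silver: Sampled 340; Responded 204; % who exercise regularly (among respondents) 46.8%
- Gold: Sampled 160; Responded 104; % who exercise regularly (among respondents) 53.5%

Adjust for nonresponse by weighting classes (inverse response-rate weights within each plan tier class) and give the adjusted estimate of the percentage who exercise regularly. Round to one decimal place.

Response rates by class: Bronze 80/160 = 50%, Silver 204/340 = 60%, Gold 104/160 = 65%.
Inverse-response-rate weighting restores each class to its sampled count, so class totals weight by n_sampled:
  Bronze: 160 × 45.8 = 7328
  Silver: 340 × 46.8 = 15912
  Gold: 160 × 53.5 = 8560
Adjusted estimate = 31,800 / 660 = 48.1818 → 48.2%.

48.2%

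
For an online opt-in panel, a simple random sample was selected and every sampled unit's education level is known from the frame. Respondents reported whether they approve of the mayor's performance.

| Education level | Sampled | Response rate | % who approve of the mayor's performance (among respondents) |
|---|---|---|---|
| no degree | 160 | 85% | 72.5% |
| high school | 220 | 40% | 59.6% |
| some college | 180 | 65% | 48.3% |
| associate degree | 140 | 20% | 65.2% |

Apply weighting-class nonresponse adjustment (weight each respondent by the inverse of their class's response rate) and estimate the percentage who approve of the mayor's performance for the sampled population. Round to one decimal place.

Inverse-response-rate weighting restores each class to its sampled count, so class totals weight by n_sampled:
  no degree: 160 × 72.5 = 11,600
  high school: 220 × 59.6 = 13,112
  some college: 180 × 48.3 = 8694
  associate degree: 140 × 65.2 = 9128
Adjusted estimate = 42,534 / 700 = 60.7629 → 60.8%.

60.8%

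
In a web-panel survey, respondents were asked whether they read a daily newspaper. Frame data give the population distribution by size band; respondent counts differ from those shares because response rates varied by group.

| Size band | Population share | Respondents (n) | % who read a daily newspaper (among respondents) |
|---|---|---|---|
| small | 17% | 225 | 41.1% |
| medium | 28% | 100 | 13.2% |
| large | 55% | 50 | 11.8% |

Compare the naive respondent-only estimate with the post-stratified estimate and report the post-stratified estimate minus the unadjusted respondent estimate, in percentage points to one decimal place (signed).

Unadjusted (pooled respondent) estimate weights by respondent counts:
  (225/375)×41.1 + (100/375)×13.2 + (50/375)×11.8 = 29.7533%
Post-stratified estimate weights by population shares:
  0.17×41.1 + 0.28×13.2 + 0.55×11.8 = 17.173%
Difference = 17.173 − 29.7533 = -12.5803 pp.

-12.6 percentage points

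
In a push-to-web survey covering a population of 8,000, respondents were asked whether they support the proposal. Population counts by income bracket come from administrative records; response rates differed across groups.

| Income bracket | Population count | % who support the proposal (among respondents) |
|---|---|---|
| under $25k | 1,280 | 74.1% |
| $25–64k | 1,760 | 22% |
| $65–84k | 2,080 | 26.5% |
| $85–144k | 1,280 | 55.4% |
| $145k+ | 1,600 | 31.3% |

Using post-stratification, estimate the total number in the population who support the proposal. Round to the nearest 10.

Each cell contributes its population count × the respondent rate:
  under $25k: 1,280 × 74.1% = 948.48
  $25–64k: 1,760 × 22% = 387.2
  $65–84k: 2,080 × 26.5% = 551.2
  $85–144k: 1,280 × 55.4% = 709.12
  $145k+: 1,600 × 31.3% = 500.8
Estimated total = 3096.8 → 3,100.

3,100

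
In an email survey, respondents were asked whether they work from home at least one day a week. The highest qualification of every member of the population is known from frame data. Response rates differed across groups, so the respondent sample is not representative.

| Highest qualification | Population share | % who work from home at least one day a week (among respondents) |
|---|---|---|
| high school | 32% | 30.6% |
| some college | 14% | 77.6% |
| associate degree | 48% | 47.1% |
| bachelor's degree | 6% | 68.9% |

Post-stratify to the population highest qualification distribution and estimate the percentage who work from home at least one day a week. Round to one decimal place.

47.4%

Reweight to the known highest qualification distribution:
  high school: 0.32 × 30.6 = 9.792
  some college: 0.14 × 77.6 = 10.864
  associate degree: 0.48 × 47.1 = 22.608
  bachelor's degree: 0.06 × 68.9 = 4.134
Post-stratified estimate = 47.398 → 47.4%.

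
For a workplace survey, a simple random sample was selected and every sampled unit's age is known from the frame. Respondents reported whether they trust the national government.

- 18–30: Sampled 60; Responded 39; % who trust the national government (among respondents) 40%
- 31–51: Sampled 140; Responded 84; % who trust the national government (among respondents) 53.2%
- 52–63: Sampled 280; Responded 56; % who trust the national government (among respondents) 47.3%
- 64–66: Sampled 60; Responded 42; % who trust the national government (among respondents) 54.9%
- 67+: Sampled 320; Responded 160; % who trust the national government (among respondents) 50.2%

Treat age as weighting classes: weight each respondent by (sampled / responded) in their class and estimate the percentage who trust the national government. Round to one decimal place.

Class response rates: 18–30 39/60 = 65%, 31–51 84/140 = 60%, 52–63 56/280 = 20%, 64–66 42/60 = 70%, 67+ 160/320 = 50%.
With weight = n_sampled/n_responded per class, the weighted class total is n_sampled:
  18–30: 60 × 40 = 2400
  31–51: 140 × 53.2 = 7448
  52–63: 280 × 47.3 = 13,244
  64–66: 60 × 54.9 = 3294
  67+: 320 × 50.2 = 16,064
Adjusted estimate = 42,450 / 860 = 49.3605 → 49.4%.

49.4%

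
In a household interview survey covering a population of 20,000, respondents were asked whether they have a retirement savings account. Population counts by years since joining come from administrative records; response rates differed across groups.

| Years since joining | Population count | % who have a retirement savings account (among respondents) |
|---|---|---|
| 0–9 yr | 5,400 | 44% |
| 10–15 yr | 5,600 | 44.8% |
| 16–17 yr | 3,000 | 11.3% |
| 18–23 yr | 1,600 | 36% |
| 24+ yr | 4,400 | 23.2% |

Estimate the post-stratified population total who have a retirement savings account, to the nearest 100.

Estimated count per cell = population count × respondent percentage:
  0–9 yr: 5,400 × 44% = 2376
  10–15 yr: 5,600 × 44.8% = 2508.8
  16–17 yr: 3,000 × 11.3% = 339
  18–23 yr: 1,600 × 36% = 576
  24+ yr: 4,400 × 23.2% = 1020.8
Estimated total = 6820.6 → 6,800.

6,800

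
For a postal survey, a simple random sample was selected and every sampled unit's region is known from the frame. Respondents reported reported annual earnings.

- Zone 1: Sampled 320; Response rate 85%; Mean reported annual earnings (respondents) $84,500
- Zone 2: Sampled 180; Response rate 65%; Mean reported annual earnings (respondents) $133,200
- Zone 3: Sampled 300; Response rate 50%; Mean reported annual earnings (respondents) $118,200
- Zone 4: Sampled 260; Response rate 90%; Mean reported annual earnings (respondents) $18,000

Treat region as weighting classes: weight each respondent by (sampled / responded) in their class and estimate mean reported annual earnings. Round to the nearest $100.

Inverse-response-rate weighting restores each class to its sampled count, so class totals weight by n_sampled:
  Zone 1: 320 × 84,500 = 27,040,000
  Zone 2: 180 × 133,200 = 23,976,000
  Zone 3: 300 × 118,200 = 35,460,000
  Zone 4: 260 × 18,000 = 4,680,000
Adjusted estimate = 91,156,000 / 1,060 = 85996.2 → $86,000.

$86,000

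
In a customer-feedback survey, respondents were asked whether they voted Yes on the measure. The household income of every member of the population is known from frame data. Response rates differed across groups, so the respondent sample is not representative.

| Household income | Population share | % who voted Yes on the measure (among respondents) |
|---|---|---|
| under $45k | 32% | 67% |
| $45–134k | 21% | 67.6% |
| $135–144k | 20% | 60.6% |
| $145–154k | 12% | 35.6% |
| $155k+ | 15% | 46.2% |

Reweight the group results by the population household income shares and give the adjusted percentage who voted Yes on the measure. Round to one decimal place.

59.0%

Post-stratification weights by population share, not respondent share:
  under $45k: 0.32 × 67 = 21.44
  $45–134k: 0.21 × 67.6 = 14.196
  $135–144k: 0.2 × 60.6 = 12.12
  $145–154k: 0.12 × 35.6 = 4.272
  $155k+: 0.15 × 46.2 = 6.93
Post-stratified estimate = 58.958 → 59.0%.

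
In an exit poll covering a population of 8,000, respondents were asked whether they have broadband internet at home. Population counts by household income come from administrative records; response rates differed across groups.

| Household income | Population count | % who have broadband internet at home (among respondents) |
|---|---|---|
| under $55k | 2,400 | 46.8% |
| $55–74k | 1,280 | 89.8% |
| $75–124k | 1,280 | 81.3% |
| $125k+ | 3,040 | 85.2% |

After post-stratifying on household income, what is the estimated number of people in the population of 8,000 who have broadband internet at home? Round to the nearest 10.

Estimated count per cell = population count × respondent percentage:
  under $55k: 2,400 × 46.8% = 1123.2
  $55–74k: 1,280 × 89.8% = 1149.44
  $75–124k: 1,280 × 81.3% = 1040.64
  $125k+: 3,040 × 85.2% = 2590.08
Estimated total = 5903.36 → 5,900.

5,900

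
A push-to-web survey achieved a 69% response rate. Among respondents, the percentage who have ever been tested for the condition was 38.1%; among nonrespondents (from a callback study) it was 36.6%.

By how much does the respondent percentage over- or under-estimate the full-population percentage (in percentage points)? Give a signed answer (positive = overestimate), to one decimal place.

Nonresponse fraction = 1 − 0.69 = 0.31.
Bias = (nonresponse fraction) × (respondent percentage − nonrespondent percentage)
     = 0.31 × (38.1 − 36.6) = 0.31 × 1.5 = 0.465.

+0.5 percentage points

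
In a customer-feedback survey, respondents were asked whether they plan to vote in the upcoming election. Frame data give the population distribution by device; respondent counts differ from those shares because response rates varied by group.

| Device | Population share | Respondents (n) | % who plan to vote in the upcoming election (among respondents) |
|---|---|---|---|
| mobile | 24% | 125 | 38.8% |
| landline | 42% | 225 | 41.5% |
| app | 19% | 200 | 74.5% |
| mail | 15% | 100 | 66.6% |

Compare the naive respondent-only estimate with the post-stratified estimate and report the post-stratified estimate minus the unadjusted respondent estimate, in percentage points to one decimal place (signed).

-4.1 percentage points

Naive respondent-only estimate (weights = respondent counts):
  (125/650)×38.8 + (225/650)×41.5 + (200/650)×74.5 + (100/650)×66.6 = 54.9962%
Post-stratifying to population shares instead:
  0.24×38.8 + 0.42×41.5 + 0.19×74.5 + 0.15×66.6 = 50.887%
Difference = 50.887 − 54.9962 = -4.1092 pp.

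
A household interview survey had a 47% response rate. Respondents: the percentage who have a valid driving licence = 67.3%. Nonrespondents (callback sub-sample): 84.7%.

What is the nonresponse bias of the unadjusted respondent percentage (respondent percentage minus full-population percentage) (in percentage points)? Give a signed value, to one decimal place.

-9.2 percentage points

Nonresponse fraction = 1 − 0.47 = 0.53.
Bias = (nonresponse fraction) × (respondent percentage − nonrespondent percentage)
     = 0.53 × (67.3 − 84.7) = 0.53 × -17.4 = -9.222.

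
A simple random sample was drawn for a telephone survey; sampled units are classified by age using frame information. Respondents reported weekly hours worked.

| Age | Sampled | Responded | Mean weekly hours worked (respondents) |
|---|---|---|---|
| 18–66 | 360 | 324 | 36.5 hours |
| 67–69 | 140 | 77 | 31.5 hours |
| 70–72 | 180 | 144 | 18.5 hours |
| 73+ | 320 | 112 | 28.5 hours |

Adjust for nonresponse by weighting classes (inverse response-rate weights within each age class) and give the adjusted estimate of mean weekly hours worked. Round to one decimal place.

30.0

Response rates by class: 18–66 324/360 = 90%, 67–69 77/140 = 55%, 70–72 144/180 = 80%, 73+ 112/320 = 35%.
Weighting each respondent by the inverse class response rate inflates each class back to its sampled size, so the class weight is n_sampled:
  18–66: 360 × 36.5 = 13,140
  67–69: 140 × 31.5 = 4410
  70–72: 180 × 18.5 = 3330
  73+: 320 × 28.5 = 9120
Adjusted estimate = 30,000 / 1,000 = 30 → 30.0.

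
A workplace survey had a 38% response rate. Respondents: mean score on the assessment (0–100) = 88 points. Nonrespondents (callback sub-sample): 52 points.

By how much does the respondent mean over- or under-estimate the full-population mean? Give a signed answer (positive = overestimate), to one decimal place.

+22.3

Nonresponse fraction = 1 − 0.38 = 0.62.
Bias = (nonresponse fraction) × (respondent mean − nonrespondent mean)
     = 0.62 × (88 − 52) = 0.62 × 36 = 22.32.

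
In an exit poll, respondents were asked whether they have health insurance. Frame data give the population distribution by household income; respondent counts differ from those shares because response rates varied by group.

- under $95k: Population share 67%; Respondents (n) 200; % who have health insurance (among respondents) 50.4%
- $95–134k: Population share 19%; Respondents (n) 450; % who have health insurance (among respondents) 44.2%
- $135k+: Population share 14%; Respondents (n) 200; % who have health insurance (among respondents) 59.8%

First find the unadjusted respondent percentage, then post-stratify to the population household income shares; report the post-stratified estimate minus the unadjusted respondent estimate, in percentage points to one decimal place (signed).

Without adjustment, the pooled respondent share is:
  (200/850)×50.4 + (450/850)×44.2 + (200/850)×59.8 = 49.3294%
Reweighting by population household income shares:
  0.67×50.4 + 0.19×44.2 + 0.14×59.8 = 50.538%
Difference = 50.538 − 49.3294 = 1.2086 pp.

+1.2 percentage points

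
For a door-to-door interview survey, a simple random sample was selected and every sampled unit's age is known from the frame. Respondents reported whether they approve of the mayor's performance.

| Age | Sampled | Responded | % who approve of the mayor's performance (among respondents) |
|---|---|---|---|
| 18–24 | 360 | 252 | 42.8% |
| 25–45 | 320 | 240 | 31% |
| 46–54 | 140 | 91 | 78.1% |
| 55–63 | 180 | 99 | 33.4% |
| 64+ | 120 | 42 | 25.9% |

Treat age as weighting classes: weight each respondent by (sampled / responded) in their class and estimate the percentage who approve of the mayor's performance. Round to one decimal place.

Response rates by class: 18–24 252/360 = 70%, 25–45 240/320 = 75%, 46–54 91/140 = 65%, 55–63 99/180 = 55%, 64+ 42/120 = 35%.
With weight = n_sampled/n_responded per class, the weighted class total is n_sampled:
  18–24: 360 × 42.8 = 15408
  25–45: 320 × 31 = 9920
  46–54: 140 × 78.1 = 10,934
  55–63: 180 × 33.4 = 6012
  64+: 120 × 25.9 = 3108
Adjusted estimate = 45,382 / 1,120 = 40.5196 → 40.5%.

40.5%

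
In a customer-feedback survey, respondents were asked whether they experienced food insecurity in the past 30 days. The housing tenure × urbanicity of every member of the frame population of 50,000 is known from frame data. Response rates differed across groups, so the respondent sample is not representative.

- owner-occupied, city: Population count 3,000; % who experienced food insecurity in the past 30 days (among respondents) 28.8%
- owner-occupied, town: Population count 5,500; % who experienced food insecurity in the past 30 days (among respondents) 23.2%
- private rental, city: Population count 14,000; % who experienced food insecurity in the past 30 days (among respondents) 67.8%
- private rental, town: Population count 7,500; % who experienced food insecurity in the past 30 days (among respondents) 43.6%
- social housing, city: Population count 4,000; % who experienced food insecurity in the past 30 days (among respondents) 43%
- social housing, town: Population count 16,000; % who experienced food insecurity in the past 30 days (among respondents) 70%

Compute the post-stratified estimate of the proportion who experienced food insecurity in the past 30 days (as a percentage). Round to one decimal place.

55.6%

Post-stratification weights by population share, not respondent share:
  owner-occupied, city: (3,000/50,000) × 28.8 = 1.728
  owner-occupied, town: (5,500/50,000) × 23.2 = 2.552
  private rental, city: (14,000/50,000) × 67.8 = 18.984
  private rental, town: (7,500/50,000) × 43.6 = 6.54
  social housing, city: (4,000/50,000) × 43 = 3.44
  social housing, town: (16,000/50,000) × 70 = 22.4
Post-stratified estimate = 55.644 → 55.6%.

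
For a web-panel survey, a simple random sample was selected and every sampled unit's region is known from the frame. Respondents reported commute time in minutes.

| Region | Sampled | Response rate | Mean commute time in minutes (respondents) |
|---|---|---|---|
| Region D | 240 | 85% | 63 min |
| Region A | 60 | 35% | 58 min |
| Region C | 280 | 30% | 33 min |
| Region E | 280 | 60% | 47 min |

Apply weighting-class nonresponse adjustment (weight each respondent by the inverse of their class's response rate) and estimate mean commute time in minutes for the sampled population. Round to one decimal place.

47.7

With weight = n_sampled/n_responded per class, the weighted class total is n_sampled:
  Region D: 240 × 63 = 15,120
  Region A: 60 × 58 = 3480
  Region C: 280 × 33 = 9240
  Region E: 280 × 47 = 13,160
Adjusted estimate = 41,000 / 860 = 47.6744 → 47.7.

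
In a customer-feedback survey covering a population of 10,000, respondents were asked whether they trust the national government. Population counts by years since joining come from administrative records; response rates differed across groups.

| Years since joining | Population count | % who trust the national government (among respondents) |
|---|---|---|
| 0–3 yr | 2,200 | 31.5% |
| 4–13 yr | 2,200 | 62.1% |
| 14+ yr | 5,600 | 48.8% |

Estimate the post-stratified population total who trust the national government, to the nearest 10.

Apply each group's respondent rate to its population count:
  0–3 yr: 2,200 × 31.5% = 693
  4–13 yr: 2,200 × 62.1% = 1366.2
  14+ yr: 5,600 × 48.8% = 2732.8
Estimated total = 4792 → 4,790.

4,790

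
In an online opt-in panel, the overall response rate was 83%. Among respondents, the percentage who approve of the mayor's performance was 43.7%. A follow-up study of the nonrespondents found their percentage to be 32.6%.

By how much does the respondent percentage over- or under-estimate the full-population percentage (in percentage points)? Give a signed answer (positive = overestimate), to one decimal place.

Nonresponse fraction = 1 − 0.83 = 0.17.
Bias = (nonresponse fraction) × (respondent percentage − nonrespondent percentage)
     = 0.17 × (43.7 − 32.6) = 0.17 × 11.1 = 1.887.

+1.9 percentage points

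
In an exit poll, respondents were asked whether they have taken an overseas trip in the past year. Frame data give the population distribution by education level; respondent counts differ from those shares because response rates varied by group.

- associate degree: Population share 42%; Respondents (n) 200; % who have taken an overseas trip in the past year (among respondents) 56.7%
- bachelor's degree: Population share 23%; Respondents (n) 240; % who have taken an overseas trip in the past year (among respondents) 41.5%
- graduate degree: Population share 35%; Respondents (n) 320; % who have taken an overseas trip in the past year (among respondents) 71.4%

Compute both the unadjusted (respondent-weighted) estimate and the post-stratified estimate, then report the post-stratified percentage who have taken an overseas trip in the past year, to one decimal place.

Without adjustment, the pooled respondent share is:
  (200/760)×56.7 + (240/760)×41.5 + (320/760)×71.4 = 58.0895%
Post-stratifying to population shares instead:
  0.42×56.7 + 0.23×41.5 + 0.35×71.4 = 58.349%

58.3%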